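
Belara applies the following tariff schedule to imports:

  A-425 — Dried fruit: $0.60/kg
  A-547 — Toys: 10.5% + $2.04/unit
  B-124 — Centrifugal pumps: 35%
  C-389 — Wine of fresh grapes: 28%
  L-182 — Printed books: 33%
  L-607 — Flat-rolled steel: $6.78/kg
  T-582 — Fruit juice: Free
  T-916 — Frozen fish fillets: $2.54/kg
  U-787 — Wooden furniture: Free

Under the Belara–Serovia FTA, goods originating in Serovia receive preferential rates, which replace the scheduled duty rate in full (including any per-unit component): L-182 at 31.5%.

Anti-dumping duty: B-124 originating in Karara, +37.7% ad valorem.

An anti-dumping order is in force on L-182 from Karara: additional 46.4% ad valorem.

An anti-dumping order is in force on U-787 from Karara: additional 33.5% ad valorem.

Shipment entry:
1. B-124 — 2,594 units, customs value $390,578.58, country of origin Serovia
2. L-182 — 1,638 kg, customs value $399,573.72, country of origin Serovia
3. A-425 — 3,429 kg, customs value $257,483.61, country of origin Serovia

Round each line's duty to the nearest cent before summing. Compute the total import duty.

$264,625.62

Line 1 (B-124, Serovia, 2,594 units, $390,578.58):
Base rate for B-124 is 35%.
Origin Serovia is the FTA partner but B-124 is not on the preference list; base rate stands.
The additional-duty order on B-124 targets Karara, not Serovia; it does not apply.
Duty = $390,578.58 × 35% = $136,702.50.
Line 2 (L-182, Serovia, 1,638 kg, $399,573.72):
Base rate for L-182 is 33%.
Origin Serovia qualifies under the Belara–Serovia agreement and L-182 is covered: preferential rate 31.5% applies instead.
The additional-duty order on L-182 targets Karara, not Serovia; it does not apply.
Duty = $399,573.72 × 31.5% = $125,865.72.
Line 3 (A-425, Serovia, 3,429 kg, $257,483.61):
Base rate for A-425 is $0.60/kg.
Origin Serovia is the FTA partner but A-425 is not on the preference list; base rate stands.
Duty = 3,429 × $0.60 = $2,057.40.
Total = $136,702.50 + $125,865.72 + $2,057.40 = $264,625.62.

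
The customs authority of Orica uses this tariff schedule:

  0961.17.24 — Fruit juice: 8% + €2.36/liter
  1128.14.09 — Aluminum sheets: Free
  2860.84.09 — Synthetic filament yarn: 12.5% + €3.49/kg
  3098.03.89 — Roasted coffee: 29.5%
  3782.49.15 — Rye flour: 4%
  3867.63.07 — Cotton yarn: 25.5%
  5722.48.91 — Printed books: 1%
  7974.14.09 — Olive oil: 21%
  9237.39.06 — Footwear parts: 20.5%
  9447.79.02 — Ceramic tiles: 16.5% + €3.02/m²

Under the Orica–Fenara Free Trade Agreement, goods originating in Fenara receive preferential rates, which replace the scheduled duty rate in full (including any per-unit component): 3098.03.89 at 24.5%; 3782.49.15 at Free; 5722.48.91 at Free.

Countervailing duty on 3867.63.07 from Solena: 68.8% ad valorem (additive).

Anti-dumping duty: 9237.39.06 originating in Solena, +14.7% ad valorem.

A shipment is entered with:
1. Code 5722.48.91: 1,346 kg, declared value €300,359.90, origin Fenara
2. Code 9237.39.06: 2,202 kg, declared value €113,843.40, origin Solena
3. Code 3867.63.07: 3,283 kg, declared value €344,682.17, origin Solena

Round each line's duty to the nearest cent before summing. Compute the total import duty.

€365,108.17

Line 1 (5722.48.91, Fenara, 1,346 kg, €300,359.90):
Base rate for 5722.48.91 is 1%.
Origin Fenara qualifies under the Orica–Fenara agreement and 5722.48.91 is covered: preferential rate Free applies instead.
Duty = €300,359.90 × 0% = €0.00.
Line 2 (9237.39.06, Solena, 2,202 kg, €113,843.40):
Base rate for 9237.39.06 is 20.5%.
Additional duty on 9237.39.06 from Solena: +14.7%. Applied ad valorem rate: 20.5% + 14.7% = 35.2%.
Duty = €113,843.40 × 35.2% = €40,072.88.
Line 3 (3867.63.07, Solena, 3,283 kg, €344,682.17):
Base rate for 3867.63.07 is 25.5%.
Additional duty on 3867.63.07 from Solena: +68.8%. Applied ad valorem rate: 25.5% + 68.8% = 94.3%.
Duty = €344,682.17 × 94.3% = €325,035.29.
Total = €0.00 + €40,072.88 + €325,035.29 = €365,108.17.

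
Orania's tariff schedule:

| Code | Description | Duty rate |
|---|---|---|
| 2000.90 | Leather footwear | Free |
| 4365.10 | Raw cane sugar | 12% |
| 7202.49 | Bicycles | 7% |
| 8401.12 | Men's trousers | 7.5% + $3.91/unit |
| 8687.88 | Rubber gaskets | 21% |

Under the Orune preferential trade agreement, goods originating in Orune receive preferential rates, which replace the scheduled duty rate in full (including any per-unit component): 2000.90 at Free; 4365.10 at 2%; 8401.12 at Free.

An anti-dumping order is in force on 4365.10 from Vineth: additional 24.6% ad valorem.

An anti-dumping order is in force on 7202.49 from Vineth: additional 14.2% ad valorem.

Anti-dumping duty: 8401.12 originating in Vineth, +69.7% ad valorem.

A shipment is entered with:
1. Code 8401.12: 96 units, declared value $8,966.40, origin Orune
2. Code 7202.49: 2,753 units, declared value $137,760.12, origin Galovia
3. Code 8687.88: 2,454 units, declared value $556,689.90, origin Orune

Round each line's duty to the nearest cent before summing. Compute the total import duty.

$126,548.09

Line 1 (8401.12, Orune, 96 units, $8,966.40):
Base rate for 8401.12 is 7.5% + $3.91/unit.
Origin Orune qualifies under the Orania–Orune agreement and 8401.12 is covered: preferential rate Free applies instead.
The additional-duty order on 8401.12 targets Vineth, not Orune; it does not apply.
Duty = $8,966.40 × 0% = $0.00.
Line 2 (7202.49, Galovia, 2,753 units, $137,760.12):
Base rate for 7202.49 is 7%.
The additional-duty order on 7202.49 targets Vineth, not Galovia; it does not apply.
Duty = $137,760.12 × 7% = $9,643.21.
Line 3 (8687.88, Orune, 2,454 units, $556,689.90):
Base rate for 8687.88 is 21%.
Origin Orune is the FTA partner but 8687.88 is not on the preference list; base rate stands.
Duty = $556,689.90 × 21% = $116,904.88.
Total = $0.00 + $9,643.21 + $116,904.88 = $126,548.09.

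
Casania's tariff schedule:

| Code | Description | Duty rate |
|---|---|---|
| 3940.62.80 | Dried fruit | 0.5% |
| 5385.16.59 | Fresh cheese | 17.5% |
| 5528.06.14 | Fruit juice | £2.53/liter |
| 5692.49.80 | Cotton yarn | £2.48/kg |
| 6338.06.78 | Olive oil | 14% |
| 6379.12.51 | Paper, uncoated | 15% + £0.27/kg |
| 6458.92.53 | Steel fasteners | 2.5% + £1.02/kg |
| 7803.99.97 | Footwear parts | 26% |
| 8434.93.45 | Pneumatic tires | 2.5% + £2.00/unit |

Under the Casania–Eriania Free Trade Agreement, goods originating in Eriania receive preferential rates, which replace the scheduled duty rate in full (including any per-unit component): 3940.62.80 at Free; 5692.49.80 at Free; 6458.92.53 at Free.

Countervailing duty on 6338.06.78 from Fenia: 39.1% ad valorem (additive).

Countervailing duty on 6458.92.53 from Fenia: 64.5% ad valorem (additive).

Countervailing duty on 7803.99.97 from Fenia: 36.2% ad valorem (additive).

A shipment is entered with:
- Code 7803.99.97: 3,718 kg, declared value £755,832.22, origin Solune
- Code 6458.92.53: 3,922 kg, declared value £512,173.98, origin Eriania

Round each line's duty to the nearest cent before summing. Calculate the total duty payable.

Line 1 (7803.99.97, Solune, 3,718 kg, £755,832.22):
Base rate for 7803.99.97 is 26%.
The additional-duty order on 7803.99.97 targets Fenia, not Solune; it does not apply.
Duty = £755,832.22 × 26% = £196,516.38.
Line 2 (6458.92.53, Eriania, 3,922 kg, £512,173.98):
Base rate for 6458.92.53 is 2.5% + £1.02/kg.
Origin Eriania qualifies under the Casania–Eriania agreement and 6458.92.53 is covered: preferential rate Free applies instead.
The additional-duty order on 6458.92.53 targets Fenia, not Eriania; it does not apply.
Duty = £512,173.98 × 0% = £0.00.
Total = £196,516.38 + £0.00 = £196,516.38.

£196,516.38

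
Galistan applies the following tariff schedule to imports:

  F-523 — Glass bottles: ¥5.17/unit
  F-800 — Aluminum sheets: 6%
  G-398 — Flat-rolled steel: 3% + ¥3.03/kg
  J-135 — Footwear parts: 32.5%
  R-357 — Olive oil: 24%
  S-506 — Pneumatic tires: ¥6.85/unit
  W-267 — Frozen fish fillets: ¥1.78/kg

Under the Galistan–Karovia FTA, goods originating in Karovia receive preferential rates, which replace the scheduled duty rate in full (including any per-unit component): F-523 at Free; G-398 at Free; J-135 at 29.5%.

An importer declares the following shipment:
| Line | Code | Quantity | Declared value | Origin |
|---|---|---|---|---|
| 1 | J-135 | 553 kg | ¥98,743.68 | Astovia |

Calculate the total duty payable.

Line 1 (J-135, Astovia, 553 kg, ¥98,743.68):
Base rate for J-135 is 32.5%.
J-135 has an FTA preferential rate, but origin Astovia is not Karovia; base rate stands.
Duty = ¥98,743.68 × 32.5% = ¥32,091.70.

¥32,091.70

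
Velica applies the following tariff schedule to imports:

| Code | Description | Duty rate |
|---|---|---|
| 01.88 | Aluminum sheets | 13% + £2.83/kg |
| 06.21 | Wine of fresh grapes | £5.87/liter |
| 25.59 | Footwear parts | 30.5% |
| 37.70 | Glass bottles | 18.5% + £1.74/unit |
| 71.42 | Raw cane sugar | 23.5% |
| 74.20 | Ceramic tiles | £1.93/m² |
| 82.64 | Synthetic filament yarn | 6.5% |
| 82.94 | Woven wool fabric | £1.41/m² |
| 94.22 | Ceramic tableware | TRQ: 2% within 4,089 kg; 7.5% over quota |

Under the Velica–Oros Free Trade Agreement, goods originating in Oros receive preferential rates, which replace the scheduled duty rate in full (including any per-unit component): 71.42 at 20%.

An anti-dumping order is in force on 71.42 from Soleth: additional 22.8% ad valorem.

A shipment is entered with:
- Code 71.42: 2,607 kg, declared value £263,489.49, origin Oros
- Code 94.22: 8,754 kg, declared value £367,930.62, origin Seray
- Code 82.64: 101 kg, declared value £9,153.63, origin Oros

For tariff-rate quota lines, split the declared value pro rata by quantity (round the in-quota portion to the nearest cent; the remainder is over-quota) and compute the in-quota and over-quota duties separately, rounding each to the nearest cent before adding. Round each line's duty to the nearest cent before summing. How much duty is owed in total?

£71,435.35

Line 1 (71.42, Oros, 2,607 kg, £263,489.49):
Base rate for 71.42 is 23.5%.
Origin Oros qualifies under the Velica–Oros agreement and 71.42 is covered: preferential rate 20% applies instead.
The additional-duty order on 71.42 targets Soleth, not Oros; it does not apply.
Duty = £263,489.49 × 20% = £52,697.90.
Line 2 (94.22, Seray, 8,754 kg, £367,930.62):
Code 94.22 is under a tariff-rate quota (threshold 4,089 kg). In-quota: 4,089 kg at 2%; over-quota: 4,665 kg at 7.5%.
Pro-rata value split: in-quota = £367,930.62 × 4,089/8,754 = £171,860.67; over-quota = £367,930.62 − £171,860.67 = £196,069.95.
In-quota duty = £171,860.67 × 2% = £3,437.21. Over-quota duty = £196,069.95 × 7.5% = £14,705.25.
Line duty = £3,437.21 + £14,705.25 = £18,142.46.
Line 3 (82.64, Oros, 101 kg, £9,153.63):
Base rate for 82.64 is 6.5%.
Origin Oros is the FTA partner but 82.64 is not on the preference list; base rate stands.
Duty = £9,153.63 × 6.5% = £594.99.
Total = £52,697.90 + £18,142.46 + £594.99 = £71,435.35.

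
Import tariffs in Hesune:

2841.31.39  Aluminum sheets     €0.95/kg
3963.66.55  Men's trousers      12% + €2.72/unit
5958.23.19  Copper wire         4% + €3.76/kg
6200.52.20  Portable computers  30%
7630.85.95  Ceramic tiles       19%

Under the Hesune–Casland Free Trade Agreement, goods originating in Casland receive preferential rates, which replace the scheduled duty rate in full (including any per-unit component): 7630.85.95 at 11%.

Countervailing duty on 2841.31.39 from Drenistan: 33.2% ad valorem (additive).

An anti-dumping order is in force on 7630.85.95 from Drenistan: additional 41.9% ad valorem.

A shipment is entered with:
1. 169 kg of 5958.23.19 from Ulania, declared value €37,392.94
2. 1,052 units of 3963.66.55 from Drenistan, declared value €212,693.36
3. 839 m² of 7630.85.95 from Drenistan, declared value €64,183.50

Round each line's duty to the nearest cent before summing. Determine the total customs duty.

Line 1 (5958.23.19, Ulania, 169 kg, €37,392.94):
Base rate for 5958.23.19 is 4% + €3.76/kg.
Duty = €37,392.94 × 4% + 169 × €3.76 = €2,131.16.
Line 2 (3963.66.55, Drenistan, 1,052 units, €212,693.36):
Base rate for 3963.66.55 is 12% + €2.72/unit.
Duty = €212,693.36 × 12% + 1,052 × €2.72 = €28,384.64.
Line 3 (7630.85.95, Drenistan, 839 m², €64,183.50):
Base rate for 7630.85.95 is 19%.
7630.85.95 has an FTA preferential rate, but origin Drenistan is not Casland; base rate stands.
Additional duty on 7630.85.95 from Drenistan: +41.9%. Applied ad valorem rate: 19% + 41.9% = 60.9%.
Duty = €64,183.50 × 60.9% = €39,087.75.
Total = €2,131.16 + €28,384.64 + €39,087.75 = €69,603.55.

€69,603.55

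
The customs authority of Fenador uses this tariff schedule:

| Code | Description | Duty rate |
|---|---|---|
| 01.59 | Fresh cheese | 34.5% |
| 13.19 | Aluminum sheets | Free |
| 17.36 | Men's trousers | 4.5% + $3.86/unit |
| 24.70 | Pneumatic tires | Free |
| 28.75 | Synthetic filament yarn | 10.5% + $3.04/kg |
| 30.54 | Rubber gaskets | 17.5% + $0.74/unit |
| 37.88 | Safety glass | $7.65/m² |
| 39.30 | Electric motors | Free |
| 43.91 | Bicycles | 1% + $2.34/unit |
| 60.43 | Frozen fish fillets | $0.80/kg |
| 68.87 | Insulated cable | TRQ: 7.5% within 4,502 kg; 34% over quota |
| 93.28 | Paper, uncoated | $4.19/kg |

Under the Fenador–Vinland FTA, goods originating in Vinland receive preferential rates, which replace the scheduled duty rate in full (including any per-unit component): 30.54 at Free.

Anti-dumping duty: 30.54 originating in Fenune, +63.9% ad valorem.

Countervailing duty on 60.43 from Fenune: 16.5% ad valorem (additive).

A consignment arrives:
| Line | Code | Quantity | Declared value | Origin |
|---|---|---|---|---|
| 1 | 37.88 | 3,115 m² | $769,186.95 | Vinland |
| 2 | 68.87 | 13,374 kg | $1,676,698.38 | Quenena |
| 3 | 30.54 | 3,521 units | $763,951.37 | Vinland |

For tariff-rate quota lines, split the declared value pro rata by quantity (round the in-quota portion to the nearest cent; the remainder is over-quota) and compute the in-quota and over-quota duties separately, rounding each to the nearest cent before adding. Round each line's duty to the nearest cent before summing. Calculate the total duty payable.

$444,337.03

Line 1 (37.88, Vinland, 3,115 m², $769,186.95):
Base rate for 37.88 is $7.65/m².
Origin Vinland is the FTA partner but 37.88 is not on the preference list; base rate stands.
Duty = 3,115 × $7.65 = $23,829.75.
Line 2 (68.87, Quenena, 13,374 kg, $1,676,698.38):
Code 68.87 is under a tariff-rate quota (threshold 4,502 kg). In-quota: 4,502 kg at 7.5%; over-quota: 8,872 kg at 34%.
Pro-rata value split: in-quota = $1,676,698.38 × 4,502/13,374 = $564,415.74; over-quota = $1,676,698.38 − $564,415.74 = $1,112,282.64.
In-quota duty = $564,415.74 × 7.5% = $42,331.18. Over-quota duty = $1,112,282.64 × 34% = $378,176.10.
Line duty = $42,331.18 + $378,176.10 = $420,507.28.
Line 3 (30.54, Vinland, 3,521 units, $763,951.37):
Base rate for 30.54 is 17.5% + $0.74/unit.
Origin Vinland qualifies under the Fenador–Vinland agreement and 30.54 is covered: preferential rate Free applies instead.
The additional-duty order on 30.54 targets Fenune, not Vinland; it does not apply.
Duty = $763,951.37 × 0% = $0.00.
Total = $23,829.75 + $420,507.28 + $0.00 = $444,337.03.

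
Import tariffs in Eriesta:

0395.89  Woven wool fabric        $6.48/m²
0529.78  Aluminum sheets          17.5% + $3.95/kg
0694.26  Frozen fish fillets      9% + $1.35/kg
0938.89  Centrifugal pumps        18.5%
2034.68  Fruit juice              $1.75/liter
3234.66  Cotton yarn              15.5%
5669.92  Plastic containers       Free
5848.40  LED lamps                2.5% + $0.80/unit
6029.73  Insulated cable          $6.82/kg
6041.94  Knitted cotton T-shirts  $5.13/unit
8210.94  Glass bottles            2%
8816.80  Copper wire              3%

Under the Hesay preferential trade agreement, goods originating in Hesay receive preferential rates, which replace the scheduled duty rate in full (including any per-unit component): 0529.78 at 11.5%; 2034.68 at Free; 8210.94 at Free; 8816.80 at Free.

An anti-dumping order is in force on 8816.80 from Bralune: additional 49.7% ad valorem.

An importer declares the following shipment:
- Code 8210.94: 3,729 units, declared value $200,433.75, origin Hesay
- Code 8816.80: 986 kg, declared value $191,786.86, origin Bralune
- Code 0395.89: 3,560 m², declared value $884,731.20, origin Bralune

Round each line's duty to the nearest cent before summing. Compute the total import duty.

Line 1 (8210.94, Hesay, 3,729 units, $200,433.75):
Base rate for 8210.94 is 2%.
Origin Hesay qualifies under the Eriesta–Hesay agreement and 8210.94 is covered: preferential rate Free applies instead.
Duty = $200,433.75 × 0% = $0.00.
Line 2 (8816.80, Bralune, 986 kg, $191,786.86):
Base rate for 8816.80 is 3%.
8816.80 has an FTA preferential rate, but origin Bralune is not Hesay; base rate stands.
Additional duty on 8816.80 from Bralune: +49.7%. Applied ad valorem rate: 3% + 49.7% = 52.7%.
Duty = $191,786.86 × 52.7% = $101,071.68.
Line 3 (0395.89, Bralune, 3,560 m², $884,731.20):
Base rate for 0395.89 is $6.48/m².
Duty = 3,560 × $6.48 = $23,068.80.
Total = $0.00 + $101,071.68 + $23,068.80 = $124,140.48.

$124,140.48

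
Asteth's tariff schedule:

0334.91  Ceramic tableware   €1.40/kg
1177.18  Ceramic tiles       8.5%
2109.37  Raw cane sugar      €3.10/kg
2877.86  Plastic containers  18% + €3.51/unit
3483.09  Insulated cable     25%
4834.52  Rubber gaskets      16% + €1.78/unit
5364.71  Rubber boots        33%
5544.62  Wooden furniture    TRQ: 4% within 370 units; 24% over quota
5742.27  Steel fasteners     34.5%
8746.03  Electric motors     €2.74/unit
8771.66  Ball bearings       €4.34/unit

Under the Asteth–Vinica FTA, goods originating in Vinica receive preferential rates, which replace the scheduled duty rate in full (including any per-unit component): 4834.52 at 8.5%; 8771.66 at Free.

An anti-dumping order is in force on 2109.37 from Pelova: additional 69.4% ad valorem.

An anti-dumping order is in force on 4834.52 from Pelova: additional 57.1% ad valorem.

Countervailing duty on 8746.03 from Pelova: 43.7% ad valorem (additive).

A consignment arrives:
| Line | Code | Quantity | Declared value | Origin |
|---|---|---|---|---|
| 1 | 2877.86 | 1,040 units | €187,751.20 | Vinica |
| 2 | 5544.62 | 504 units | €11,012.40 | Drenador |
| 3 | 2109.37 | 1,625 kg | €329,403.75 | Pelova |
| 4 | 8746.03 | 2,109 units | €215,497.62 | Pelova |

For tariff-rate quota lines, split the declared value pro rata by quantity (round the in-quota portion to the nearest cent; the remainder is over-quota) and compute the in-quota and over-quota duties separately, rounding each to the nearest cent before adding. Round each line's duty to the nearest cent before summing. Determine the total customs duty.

Line 1 (2877.86, Vinica, 1,040 units, €187,751.20):
Base rate for 2877.86 is 18% + €3.51/unit.
Origin Vinica is the FTA partner but 2877.86 is not on the preference list; base rate stands.
Duty = €187,751.20 × 18% + 1,040 × €3.51 = €37,445.62.
Line 2 (5544.62, Drenador, 504 units, €11,012.40):
Code 5544.62 is under a tariff-rate quota (threshold 370 units). In-quota: 370 units at 4%; over-quota: 134 units at 24%.
Pro-rata value split: in-quota = €11,012.40 × 370/504 = €8,084.50; over-quota = €11,012.40 − €8,084.50 = €2,927.90.
In-quota duty = €8,084.50 × 4% = €323.38. Over-quota duty = €2,927.90 × 24% = €702.70.
Line duty = €323.38 + €702.70 = €1,026.08.
Line 3 (2109.37, Pelova, 1,625 kg, €329,403.75):
Base rate for 2109.37 is €3.10/kg.
Additional duty on 2109.37 from Pelova: +69.4% ad valorem. Applied ad valorem rate = 69.4%.
Duty = €329,403.75 × 69.4% + 1,625 × €3.10 = €233,643.70.
Line 4 (8746.03, Pelova, 2,109 units, €215,497.62):
Base rate for 8746.03 is €2.74/unit.
Additional duty on 8746.03 from Pelova: +43.7% ad valorem. Applied ad valorem rate = 43.7%.
Duty = €215,497.62 × 43.7% + 2,109 × €2.74 = €99,951.12.
Total = €37,445.62 + €1,026.08 + €233,643.70 + €99,951.12 = €372,066.52.

€372,066.52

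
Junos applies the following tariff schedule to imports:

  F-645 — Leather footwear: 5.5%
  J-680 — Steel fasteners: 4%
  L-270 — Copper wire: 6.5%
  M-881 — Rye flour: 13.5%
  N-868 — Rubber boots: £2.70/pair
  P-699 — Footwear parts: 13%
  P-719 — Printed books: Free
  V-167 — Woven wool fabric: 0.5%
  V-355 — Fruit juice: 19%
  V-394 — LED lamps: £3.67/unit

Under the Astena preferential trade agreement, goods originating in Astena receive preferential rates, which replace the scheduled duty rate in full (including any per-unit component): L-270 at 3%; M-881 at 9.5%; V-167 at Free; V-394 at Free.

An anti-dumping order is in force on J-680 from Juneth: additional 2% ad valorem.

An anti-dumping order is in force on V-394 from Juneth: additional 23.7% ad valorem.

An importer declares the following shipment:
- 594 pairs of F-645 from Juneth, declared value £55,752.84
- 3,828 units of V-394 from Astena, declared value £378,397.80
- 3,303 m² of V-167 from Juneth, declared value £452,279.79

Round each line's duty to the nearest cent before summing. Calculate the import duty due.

Line 1 (F-645, Juneth, 594 pairs, £55,752.84):
Base rate for F-645 is 5.5%.
Duty = £55,752.84 × 5.5% = £3,066.41.
Line 2 (V-394, Astena, 3,828 units, £378,397.80):
Base rate for V-394 is £3.67/unit.
Origin Astena qualifies under the Junos–Astena agreement and V-394 is covered: preferential rate Free applies instead.
The additional-duty order on V-394 targets Juneth, not Astena; it does not apply.
Duty = £378,397.80 × 0% = £0.00.
Line 3 (V-167, Juneth, 3,303 m², £452,279.79):
Base rate for V-167 is 0.5%.
V-167 has an FTA preferential rate, but origin Juneth is not Astena; base rate stands.
Duty = £452,279.79 × 0.5% = £2,261.40.
Total = £3,066.41 + £0.00 + £2,261.40 = £5,327.81.

£5,327.81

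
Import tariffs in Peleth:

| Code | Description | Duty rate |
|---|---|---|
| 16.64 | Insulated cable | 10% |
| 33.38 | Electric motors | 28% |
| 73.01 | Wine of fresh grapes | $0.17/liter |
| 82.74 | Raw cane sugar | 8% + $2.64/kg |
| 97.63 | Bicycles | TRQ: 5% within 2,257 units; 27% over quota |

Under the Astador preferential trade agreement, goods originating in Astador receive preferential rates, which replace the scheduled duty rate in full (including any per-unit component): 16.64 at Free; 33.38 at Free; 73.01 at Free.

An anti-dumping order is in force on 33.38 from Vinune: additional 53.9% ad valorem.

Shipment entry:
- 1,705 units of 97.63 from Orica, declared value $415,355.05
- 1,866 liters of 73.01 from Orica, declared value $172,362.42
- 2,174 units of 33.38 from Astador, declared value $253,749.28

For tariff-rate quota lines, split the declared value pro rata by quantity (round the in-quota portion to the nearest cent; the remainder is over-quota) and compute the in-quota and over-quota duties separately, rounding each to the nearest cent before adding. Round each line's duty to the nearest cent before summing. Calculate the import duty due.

Line 1 (97.63, Orica, 1,705 units, $415,355.05):
Code 97.63 is under a tariff-rate quota (threshold 2,257 units). Quantity 1,705 units is within the quota, so the in-quota rate 5% applies to the full value.
Duty = $415,355.05 × 5% = $20,767.75.
Line 2 (73.01, Orica, 1,866 liters, $172,362.42):
Base rate for 73.01 is $0.17/liter.
73.01 has an FTA preferential rate, but origin Orica is not Astador; base rate stands.
Duty = 1,866 × $0.17 = $317.22.
Line 3 (33.38, Astador, 2,174 units, $253,749.28):
Base rate for 33.38 is 28%.
Origin Astador qualifies under the Peleth–Astador agreement and 33.38 is covered: preferential rate Free applies instead.
The additional-duty order on 33.38 targets Vinune, not Astador; it does not apply.
Duty = $253,749.28 × 0% = $0.00.
Total = $20,767.75 + $317.22 + $0.00 = $21,084.97.

$21,084.97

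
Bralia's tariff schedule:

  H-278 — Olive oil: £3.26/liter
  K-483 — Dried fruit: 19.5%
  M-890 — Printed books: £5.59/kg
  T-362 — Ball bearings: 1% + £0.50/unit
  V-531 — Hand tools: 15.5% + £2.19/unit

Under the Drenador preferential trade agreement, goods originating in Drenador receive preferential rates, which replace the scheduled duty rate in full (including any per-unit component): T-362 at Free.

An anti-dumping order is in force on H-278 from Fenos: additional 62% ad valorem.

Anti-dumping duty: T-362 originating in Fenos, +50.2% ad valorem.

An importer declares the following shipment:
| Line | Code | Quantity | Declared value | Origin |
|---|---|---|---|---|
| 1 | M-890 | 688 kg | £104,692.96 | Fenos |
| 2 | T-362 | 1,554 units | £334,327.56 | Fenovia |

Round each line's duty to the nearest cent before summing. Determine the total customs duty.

Line 1 (M-890, Fenos, 688 kg, £104,692.96):
Base rate for M-890 is £5.59/kg.
Duty = 688 × £5.59 = £3,845.92.
Line 2 (T-362, Fenovia, 1,554 units, £334,327.56):
Base rate for T-362 is 1% + £0.50/unit.
T-362 has an FTA preferential rate, but origin Fenovia is not Drenador; base rate stands.
The additional-duty order on T-362 targets Fenos, not Fenovia; it does not apply.
Duty = £334,327.56 × 1% + 1,554 × £0.50 = £4,120.28.
Total = £3,845.92 + £4,120.28 = £7,966.20.

£7,966.20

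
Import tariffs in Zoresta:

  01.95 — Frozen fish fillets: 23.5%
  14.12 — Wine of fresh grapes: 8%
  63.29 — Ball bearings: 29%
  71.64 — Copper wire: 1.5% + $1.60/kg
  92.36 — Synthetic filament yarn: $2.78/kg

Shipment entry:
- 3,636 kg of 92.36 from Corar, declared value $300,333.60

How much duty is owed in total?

$10,108.08

Line 1 (92.36, Corar, 3,636 kg, $300,333.60):
Base rate for 92.36 is $2.78/kg.
Duty = 3,636 × $2.78 = $10,108.08.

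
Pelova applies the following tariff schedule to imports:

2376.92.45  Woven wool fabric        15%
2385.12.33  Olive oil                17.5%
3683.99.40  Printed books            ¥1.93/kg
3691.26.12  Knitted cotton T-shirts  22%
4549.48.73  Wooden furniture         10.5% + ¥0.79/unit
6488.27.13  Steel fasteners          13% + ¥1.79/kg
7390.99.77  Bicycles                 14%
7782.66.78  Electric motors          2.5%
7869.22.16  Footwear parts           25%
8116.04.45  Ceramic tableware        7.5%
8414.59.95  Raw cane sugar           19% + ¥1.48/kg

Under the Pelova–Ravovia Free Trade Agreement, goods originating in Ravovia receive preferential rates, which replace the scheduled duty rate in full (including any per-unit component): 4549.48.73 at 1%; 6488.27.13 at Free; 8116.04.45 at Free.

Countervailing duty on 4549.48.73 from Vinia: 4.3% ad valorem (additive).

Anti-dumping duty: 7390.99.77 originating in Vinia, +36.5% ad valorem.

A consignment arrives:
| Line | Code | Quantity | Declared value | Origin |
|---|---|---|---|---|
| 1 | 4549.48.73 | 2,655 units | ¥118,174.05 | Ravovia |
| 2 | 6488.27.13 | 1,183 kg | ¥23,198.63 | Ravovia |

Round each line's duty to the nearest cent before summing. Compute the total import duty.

Line 1 (4549.48.73, Ravovia, 2,655 units, ¥118,174.05):
Base rate for 4549.48.73 is 10.5% + ¥0.79/unit.
Origin Ravovia qualifies under the Pelova–Ravovia agreement and 4549.48.73 is covered: preferential rate 1% applies instead.
The additional-duty order on 4549.48.73 targets Vinia, not Ravovia; it does not apply.
Duty = ¥118,174.05 × 1% = ¥1,181.74.
Line 2 (6488.27.13, Ravovia, 1,183 kg, ¥23,198.63):
Base rate for 6488.27.13 is 13% + ¥1.79/kg.
Origin Ravovia qualifies under the Pelova–Ravovia agreement and 6488.27.13 is covered: preferential rate Free applies instead.
Duty = ¥23,198.63 × 0% = ¥0.00.
Total = ¥1,181.74 + ¥0.00 = ¥1,181.74.

¥1,181.74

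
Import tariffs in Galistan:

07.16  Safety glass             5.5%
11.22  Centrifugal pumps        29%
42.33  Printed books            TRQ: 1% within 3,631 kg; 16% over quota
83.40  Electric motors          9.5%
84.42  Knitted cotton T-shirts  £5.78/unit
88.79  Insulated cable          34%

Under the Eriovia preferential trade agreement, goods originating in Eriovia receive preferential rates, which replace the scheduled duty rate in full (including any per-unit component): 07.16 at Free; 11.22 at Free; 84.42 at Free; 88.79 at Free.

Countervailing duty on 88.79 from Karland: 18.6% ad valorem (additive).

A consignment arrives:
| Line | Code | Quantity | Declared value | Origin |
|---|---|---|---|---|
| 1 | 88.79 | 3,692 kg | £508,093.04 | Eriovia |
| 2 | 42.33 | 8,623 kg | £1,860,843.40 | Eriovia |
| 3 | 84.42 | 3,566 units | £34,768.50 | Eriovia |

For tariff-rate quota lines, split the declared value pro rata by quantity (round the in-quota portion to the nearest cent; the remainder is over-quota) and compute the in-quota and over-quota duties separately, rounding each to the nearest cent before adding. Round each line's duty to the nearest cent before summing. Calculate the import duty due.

Line 1 (88.79, Eriovia, 3,692 kg, £508,093.04):
Base rate for 88.79 is 34%.
Origin Eriovia qualifies under the Galistan–Eriovia agreement and 88.79 is covered: preferential rate Free applies instead.
The additional-duty order on 88.79 targets Karland, not Eriovia; it does not apply.
Duty = £508,093.04 × 0% = £0.00.
Line 2 (42.33, Eriovia, 8,623 kg, £1,860,843.40):
Code 42.33 is under a tariff-rate quota (threshold 3,631 kg). In-quota: 3,631 kg at 1%; over-quota: 4,992 kg at 16%.
Pro-rata value split: in-quota = £1,860,843.40 × 3,631/8,623 = £783,569.80; over-quota = £1,860,843.40 − £783,569.80 = £1,077,273.60.
In-quota duty = £783,569.80 × 1% = £7,835.70. Over-quota duty = £1,077,273.60 × 16% = £172,363.78.
Line duty = £7,835.70 + £172,363.78 = £180,199.48.
Line 3 (84.42, Eriovia, 3,566 units, £34,768.50):
Base rate for 84.42 is £5.78/unit.
Origin Eriovia qualifies under the Galistan–Eriovia agreement and 84.42 is covered: preferential rate Free applies instead.
Duty = £34,768.50 × 0% = £0.00.
Total = £0.00 + £180,199.48 + £0.00 = £180,199.48.

£180,199.48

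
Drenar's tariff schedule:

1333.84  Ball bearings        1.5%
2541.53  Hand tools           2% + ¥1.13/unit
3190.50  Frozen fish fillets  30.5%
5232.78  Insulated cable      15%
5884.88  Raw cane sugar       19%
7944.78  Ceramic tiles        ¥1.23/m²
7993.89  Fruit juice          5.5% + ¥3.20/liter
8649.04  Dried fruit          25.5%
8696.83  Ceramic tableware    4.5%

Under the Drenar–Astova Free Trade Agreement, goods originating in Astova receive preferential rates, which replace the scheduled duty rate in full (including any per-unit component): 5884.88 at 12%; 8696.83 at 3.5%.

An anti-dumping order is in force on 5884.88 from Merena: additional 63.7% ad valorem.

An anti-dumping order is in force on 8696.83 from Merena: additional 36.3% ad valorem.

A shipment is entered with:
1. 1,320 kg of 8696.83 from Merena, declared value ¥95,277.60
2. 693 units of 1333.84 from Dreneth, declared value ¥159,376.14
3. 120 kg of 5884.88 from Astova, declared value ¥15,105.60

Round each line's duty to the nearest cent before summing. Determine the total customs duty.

¥43,076.57

Line 1 (8696.83, Merena, 1,320 kg, ¥95,277.60):
Base rate for 8696.83 is 4.5%.
8696.83 has an FTA preferential rate, but origin Merena is not Astova; base rate stands.
Additional duty on 8696.83 from Merena: +36.3%. Applied ad valorem rate: 4.5% + 36.3% = 40.8%.
Duty = ¥95,277.60 × 40.8% = ¥38,873.26.
Line 2 (1333.84, Dreneth, 693 units, ¥159,376.14):
Base rate for 1333.84 is 1.5%.
Duty = ¥159,376.14 × 1.5% = ¥2,390.64.
Line 3 (5884.88, Astova, 120 kg, ¥15,105.60):
Base rate for 5884.88 is 19%.
Origin Astova qualifies under the Drenar–Astova agreement and 5884.88 is covered: preferential rate 12% applies instead.
The additional-duty order on 5884.88 targets Merena, not Astova; it does not apply.
Duty = ¥15,105.60 × 12% = ¥1,812.67.
Total = ¥38,873.26 + ¥2,390.64 + ¥1,812.67 = ¥43,076.57.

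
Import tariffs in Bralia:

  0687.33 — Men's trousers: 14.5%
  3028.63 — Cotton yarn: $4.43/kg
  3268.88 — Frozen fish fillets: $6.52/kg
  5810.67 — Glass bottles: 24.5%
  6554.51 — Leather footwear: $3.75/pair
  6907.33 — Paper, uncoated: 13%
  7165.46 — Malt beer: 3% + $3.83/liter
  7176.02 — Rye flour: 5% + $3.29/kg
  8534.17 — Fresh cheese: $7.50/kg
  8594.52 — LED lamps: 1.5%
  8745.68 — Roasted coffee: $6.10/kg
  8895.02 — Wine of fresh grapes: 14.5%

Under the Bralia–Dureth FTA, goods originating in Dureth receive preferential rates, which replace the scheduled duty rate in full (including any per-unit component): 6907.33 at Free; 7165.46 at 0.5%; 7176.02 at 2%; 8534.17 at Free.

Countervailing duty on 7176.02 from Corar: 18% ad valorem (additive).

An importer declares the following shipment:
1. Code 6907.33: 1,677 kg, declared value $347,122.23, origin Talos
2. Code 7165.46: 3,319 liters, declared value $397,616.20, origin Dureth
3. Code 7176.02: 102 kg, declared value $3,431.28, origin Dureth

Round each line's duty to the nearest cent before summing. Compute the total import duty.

Line 1 (6907.33, Talos, 1,677 kg, $347,122.23):
Base rate for 6907.33 is 13%.
6907.33 has an FTA preferential rate, but origin Talos is not Dureth; base rate stands.
Duty = $347,122.23 × 13% = $45,125.89.
Line 2 (7165.46, Dureth, 3,319 liters, $397,616.20):
Base rate for 7165.46 is 3% + $3.83/liter.
Origin Dureth qualifies under the Bralia–Dureth agreement and 7165.46 is covered: preferential rate 0.5% applies instead.
Duty = $397,616.20 × 0.5% = $1,988.08.
Line 3 (7176.02, Dureth, 102 kg, $3,431.28):
Base rate for 7176.02 is 5% + $3.29/kg.
Origin Dureth qualifies under the Bralia–Dureth agreement and 7176.02 is covered: preferential rate 2% applies instead.
The additional-duty order on 7176.02 targets Corar, not Dureth; it does not apply.
Duty = $3,431.28 × 2% = $68.63.
Total = $45,125.89 + $1,988.08 + $68.63 = $47,182.60.

$47,182.60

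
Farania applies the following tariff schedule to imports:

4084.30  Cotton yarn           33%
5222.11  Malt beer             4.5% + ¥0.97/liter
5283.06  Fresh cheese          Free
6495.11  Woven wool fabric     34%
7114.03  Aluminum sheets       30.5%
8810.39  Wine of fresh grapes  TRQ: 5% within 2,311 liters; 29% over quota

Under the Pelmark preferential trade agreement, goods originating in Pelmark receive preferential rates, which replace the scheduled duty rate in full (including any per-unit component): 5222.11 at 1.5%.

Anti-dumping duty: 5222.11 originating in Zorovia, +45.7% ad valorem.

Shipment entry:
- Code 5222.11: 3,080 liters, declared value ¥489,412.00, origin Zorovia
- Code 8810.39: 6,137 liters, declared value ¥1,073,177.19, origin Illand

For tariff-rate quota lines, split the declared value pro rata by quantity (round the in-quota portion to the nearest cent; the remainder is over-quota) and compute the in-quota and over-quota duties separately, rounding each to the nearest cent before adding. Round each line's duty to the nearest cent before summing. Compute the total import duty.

Line 1 (5222.11, Zorovia, 3,080 liters, ¥489,412.00):
Base rate for 5222.11 is 4.5% + ¥0.97/liter.
5222.11 has an FTA preferential rate, but origin Zorovia is not Pelmark; base rate stands.
Additional duty on 5222.11 from Zorovia: +45.7%. Applied ad valorem rate: 4.5% + 45.7% = 50.2%.
Duty = ¥489,412.00 × 50.2% + 3,080 × ¥0.97 = ¥248,672.42.
Line 2 (8810.39, Illand, 6,137 liters, ¥1,073,177.19):
Code 8810.39 is under a tariff-rate quota (threshold 2,311 liters). In-quota: 2,311 liters at 5%; over-quota: 3,826 liters at 29%.
Pro-rata value split: in-quota = ¥1,073,177.19 × 2,311/6,137 = ¥404,124.57; over-quota = ¥1,073,177.19 − ¥404,124.57 = ¥669,052.62.
In-quota duty = ¥404,124.57 × 5% = ¥20,206.23. Over-quota duty = ¥669,052.62 × 29% = ¥194,025.26.
Line duty = ¥20,206.23 + ¥194,025.26 = ¥214,231.49.
Total = ¥248,672.42 + ¥214,231.49 = ¥462,903.91.

¥462,903.91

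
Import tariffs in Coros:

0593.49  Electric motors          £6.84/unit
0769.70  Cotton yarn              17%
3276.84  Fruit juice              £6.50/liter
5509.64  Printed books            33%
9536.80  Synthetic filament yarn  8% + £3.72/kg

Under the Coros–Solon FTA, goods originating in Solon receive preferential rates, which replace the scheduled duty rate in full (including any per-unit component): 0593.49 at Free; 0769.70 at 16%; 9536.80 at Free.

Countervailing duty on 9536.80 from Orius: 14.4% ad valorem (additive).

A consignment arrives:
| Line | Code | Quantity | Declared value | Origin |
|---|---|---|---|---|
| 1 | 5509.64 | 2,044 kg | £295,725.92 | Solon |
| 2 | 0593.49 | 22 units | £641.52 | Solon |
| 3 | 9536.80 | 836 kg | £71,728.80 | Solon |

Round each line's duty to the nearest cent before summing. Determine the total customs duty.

Line 1 (5509.64, Solon, 2,044 kg, £295,725.92):
Base rate for 5509.64 is 33%.
Origin Solon is the FTA partner but 5509.64 is not on the preference list; base rate stands.
Duty = £295,725.92 × 33% = £97,589.55.
Line 2 (0593.49, Solon, 22 units, £641.52):
Base rate for 0593.49 is £6.84/unit.
Origin Solon qualifies under the Coros–Solon agreement and 0593.49 is covered: preferential rate Free applies instead.
Duty = £641.52 × 0% = £0.00.
Line 3 (9536.80, Solon, 836 kg, £71,728.80):
Base rate for 9536.80 is 8% + £3.72/kg.
Origin Solon qualifies under the Coros–Solon agreement and 9536.80 is covered: preferential rate Free applies instead.
The additional-duty order on 9536.80 targets Orius, not Solon; it does not apply.
Duty = £71,728.80 × 0% = £0.00.
Total = £97,589.55 + £0.00 + £0.00 = £97,589.55.

£97,589.55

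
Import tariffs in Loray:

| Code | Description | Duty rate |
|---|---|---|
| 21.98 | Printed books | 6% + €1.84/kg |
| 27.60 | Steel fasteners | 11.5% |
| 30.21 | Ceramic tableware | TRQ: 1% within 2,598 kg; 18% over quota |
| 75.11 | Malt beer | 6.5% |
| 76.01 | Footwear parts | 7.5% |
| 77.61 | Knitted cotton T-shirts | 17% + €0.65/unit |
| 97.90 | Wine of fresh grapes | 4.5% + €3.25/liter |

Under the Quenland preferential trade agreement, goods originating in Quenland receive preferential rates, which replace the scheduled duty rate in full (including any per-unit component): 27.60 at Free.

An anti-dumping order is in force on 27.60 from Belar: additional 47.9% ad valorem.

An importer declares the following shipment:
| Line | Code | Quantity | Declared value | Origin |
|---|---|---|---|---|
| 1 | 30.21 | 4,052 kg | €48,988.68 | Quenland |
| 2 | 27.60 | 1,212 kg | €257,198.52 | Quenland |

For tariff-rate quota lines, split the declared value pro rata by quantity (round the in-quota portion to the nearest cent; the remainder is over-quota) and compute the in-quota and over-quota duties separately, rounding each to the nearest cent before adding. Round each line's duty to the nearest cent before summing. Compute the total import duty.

€3,478.29

Line 1 (30.21, Quenland, 4,052 kg, €48,988.68):
Code 30.21 is under a tariff-rate quota (threshold 2,598 kg). In-quota: 2,598 kg at 1%; over-quota: 1,454 kg at 18%.
Pro-rata value split: in-quota = €48,988.68 × 2,598/4,052 = €31,409.82; over-quota = €48,988.68 − €31,409.82 = €17,578.86.
In-quota duty = €31,409.82 × 1% = €314.10. Over-quota duty = €17,578.86 × 18% = €3,164.19.
Line duty = €314.10 + €3,164.19 = €3,478.29.
Line 2 (27.60, Quenland, 1,212 kg, €257,198.52):
Base rate for 27.60 is 11.5%.
Origin Quenland qualifies under the Loray–Quenland agreement and 27.60 is covered: preferential rate Free applies instead.
The additional-duty order on 27.60 targets Belar, not Quenland; it does not apply.
Duty = €257,198.52 × 0% = €0.00.
Total = €3,478.29 + €0.00 = €3,478.29.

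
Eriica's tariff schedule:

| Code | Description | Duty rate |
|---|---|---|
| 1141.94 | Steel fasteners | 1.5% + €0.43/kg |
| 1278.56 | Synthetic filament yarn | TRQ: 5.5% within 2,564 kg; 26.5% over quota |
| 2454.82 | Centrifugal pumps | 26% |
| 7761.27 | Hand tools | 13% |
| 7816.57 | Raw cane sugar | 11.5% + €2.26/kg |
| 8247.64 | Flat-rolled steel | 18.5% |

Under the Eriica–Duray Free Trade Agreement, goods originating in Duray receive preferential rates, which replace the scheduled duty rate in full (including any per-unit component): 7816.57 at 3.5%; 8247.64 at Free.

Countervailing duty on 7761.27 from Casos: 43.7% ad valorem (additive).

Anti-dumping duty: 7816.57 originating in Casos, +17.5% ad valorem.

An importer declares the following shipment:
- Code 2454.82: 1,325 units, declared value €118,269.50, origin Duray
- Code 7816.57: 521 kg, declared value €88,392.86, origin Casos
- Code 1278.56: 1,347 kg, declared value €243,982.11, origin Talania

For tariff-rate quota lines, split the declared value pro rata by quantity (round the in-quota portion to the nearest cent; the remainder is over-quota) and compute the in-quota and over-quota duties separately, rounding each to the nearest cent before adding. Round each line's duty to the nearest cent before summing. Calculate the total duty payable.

€70,980.48

Line 1 (2454.82, Duray, 1,325 units, €118,269.50):
Base rate for 2454.82 is 26%.
Origin Duray is the FTA partner but 2454.82 is not on the preference list; base rate stands.
Duty = €118,269.50 × 26% = €30,750.07.
Line 2 (7816.57, Casos, 521 kg, €88,392.86):
Base rate for 7816.57 is 11.5% + €2.26/kg.
7816.57 has an FTA preferential rate, but origin Casos is not Duray; base rate stands.
Additional duty on 7816.57 from Casos: +17.5%. Applied ad valorem rate: 11.5% + 17.5% = 29%.
Duty = €88,392.86 × 29% + 521 × €2.26 = €26,811.39.
Line 3 (1278.56, Talania, 1,347 kg, €243,982.11):
Code 1278.56 is under a tariff-rate quota (threshold 2,564 kg). Quantity 1,347 kg is within the quota, so the in-quota rate 5.5% applies to the full value.
Duty = €243,982.11 × 5.5% = €13,419.02.
Total = €30,750.07 + €26,811.39 + €13,419.02 = €70,980.48.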